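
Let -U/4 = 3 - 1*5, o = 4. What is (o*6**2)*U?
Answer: 1152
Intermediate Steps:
U = 8 (U = -4*(3 - 1*5) = -4*(3 - 5) = -4*(-2) = 8)
(o*6**2)*U = (4*6**2)*8 = (4*36)*8 = 144*8 = 1152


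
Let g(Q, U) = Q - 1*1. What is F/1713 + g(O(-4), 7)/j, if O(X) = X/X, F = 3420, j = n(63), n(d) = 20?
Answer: 1140/571 ≈ 1.9965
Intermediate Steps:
j = 20
O(X) = 1
g(Q, U) = -1 + Q (g(Q, U) = Q - 1 = -1 + Q)
F/1713 + g(O(-4), 7)/j = 3420/1713 + (-1 + 1)/20 = 3420*(1/1713) + 0*(1/20) = 1140/571 + 0 = 1140/571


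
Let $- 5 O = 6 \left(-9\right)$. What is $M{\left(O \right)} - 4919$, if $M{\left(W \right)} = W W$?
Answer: $- \frac{120059}{25} \approx -4802.4$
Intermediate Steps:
$O = \frac{54}{5}$ ($O = - \frac{6 \left(-9\right)}{5} = \left(- \frac{1}{5}\right) \left(-54\right) = \frac{54}{5} \approx 10.8$)
$M{\left(W \right)} = W^{2}$
$M{\left(O \right)} - 4919 = \left(\frac{54}{5}\right)^{2} - 4919 = \frac{2916}{25} - 4919 = - \frac{120059}{25}$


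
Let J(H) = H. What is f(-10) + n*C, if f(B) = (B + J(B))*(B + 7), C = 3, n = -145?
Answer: -375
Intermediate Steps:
f(B) = 2*B*(7 + B) (f(B) = (B + B)*(B + 7) = (2*B)*(7 + B) = 2*B*(7 + B))
f(-10) + n*C = 2*(-10)*(7 - 10) - 145*3 = 2*(-10)*(-3) - 435 = 60 - 435 = -375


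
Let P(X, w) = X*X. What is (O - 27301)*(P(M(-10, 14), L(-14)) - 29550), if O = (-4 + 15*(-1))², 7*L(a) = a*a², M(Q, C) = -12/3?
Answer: 795645960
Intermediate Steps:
M(Q, C) = -4 (M(Q, C) = -12*⅓ = -4)
L(a) = a³/7 (L(a) = (a*a²)/7 = a³/7)
O = 361 (O = (-4 - 15)² = (-19)² = 361)
P(X, w) = X²
(O - 27301)*(P(M(-10, 14), L(-14)) - 29550) = (361 - 27301)*((-4)² - 29550) = -26940*(16 - 29550) = -26940*(-29534) = 795645960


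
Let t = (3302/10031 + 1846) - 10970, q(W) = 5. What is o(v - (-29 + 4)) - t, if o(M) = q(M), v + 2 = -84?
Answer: 91569697/10031 ≈ 9128.7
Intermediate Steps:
v = -86 (v = -2 - 84 = -86)
o(M) = 5
t = -91519542/10031 (t = (3302*(1/10031) + 1846) - 10970 = (3302/10031 + 1846) - 10970 = 18520528/10031 - 10970 = -91519542/10031 ≈ -9123.7)
o(v - (-29 + 4)) - t = 5 - 1*(-91519542/10031) = 5 + 91519542/10031 = 91569697/10031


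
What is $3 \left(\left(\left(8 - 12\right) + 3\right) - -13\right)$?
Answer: $36$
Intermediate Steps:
$3 \left(\left(\left(8 - 12\right) + 3\right) - -13\right) = 3 \left(\left(-4 + 3\right) + 13\right) = 3 \left(-1 + 13\right) = 3 \cdot 12 = 36$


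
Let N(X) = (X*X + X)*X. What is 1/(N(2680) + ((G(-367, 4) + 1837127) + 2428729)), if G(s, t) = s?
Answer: 1/19260279889 ≈ 5.1920e-11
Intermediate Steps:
N(X) = X*(X + X**2) (N(X) = (X**2 + X)*X = (X + X**2)*X = X*(X + X**2))
1/(N(2680) + ((G(-367, 4) + 1837127) + 2428729)) = 1/(2680**2*(1 + 2680) + ((-367 + 1837127) + 2428729)) = 1/(7182400*2681 + (1836760 + 2428729)) = 1/(19256014400 + 4265489) = 1/19260279889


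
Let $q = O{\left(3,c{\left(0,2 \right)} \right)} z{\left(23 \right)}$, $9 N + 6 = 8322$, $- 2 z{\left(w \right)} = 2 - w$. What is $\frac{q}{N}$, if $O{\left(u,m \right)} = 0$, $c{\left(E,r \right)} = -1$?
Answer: $0$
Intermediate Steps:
$z{\left(w \right)} = -1 + \frac{w}{2}$ ($z{\left(w \right)} = - \frac{2 - w}{2} = -1 + \frac{w}{2}$)
$N = 924$ ($N = - \frac{2}{3} + \frac{1}{9} \cdot 8322 = - \frac{2}{3} + \frac{2774}{3} = 924$)
$q = 0$ ($q = 0 \left(-1 + \frac{1}{2} \cdot 23\right) = 0 \left(-1 + \frac{23}{2}\right) = 0 \cdot \frac{21}{2} = 0$)
$\frac{q}{N} = \frac{0}{924} = 0 \cdot \frac{1}{924} = 0$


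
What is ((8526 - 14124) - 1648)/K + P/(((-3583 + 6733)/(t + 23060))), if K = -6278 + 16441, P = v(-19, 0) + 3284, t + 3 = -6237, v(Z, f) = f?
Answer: 56134958654/3201345 ≈ 17535.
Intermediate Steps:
t = -6240 (t = -3 - 6237 = -6240)
P = 3284 (P = 0 + 3284 = 3284)
K = 10163
((8526 - 14124) - 1648)/K + P/(((-3583 + 6733)/(t + 23060))) = ((8526 - 14124) - 1648)/10163 + 3284/(((-3583 + 6733)/(-6240 + 23060))) = (-5598 - 1648)*(1/10163) + 3284/((3150/16820)) = -7246*1/10163 + 3284/((3150*(1/16820))) = -7246/10163 + 3284/(315/1682) = -7246/10163 + 3284*(1682/315) = -7246/10163 + 5523688/315 = 56134958654/3201345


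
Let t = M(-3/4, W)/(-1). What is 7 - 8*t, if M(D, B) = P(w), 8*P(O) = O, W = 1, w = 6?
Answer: 13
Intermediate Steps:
P(O) = O/8
M(D, B) = ¾ (M(D, B) = (⅛)*6 = ¾)
t = -¾ (t = (¾)/(-1) = (¾)*(-1) = -¾ ≈ -0.75000)
7 - 8*t = 7 - 8*(-¾) = 7 + 6 = 13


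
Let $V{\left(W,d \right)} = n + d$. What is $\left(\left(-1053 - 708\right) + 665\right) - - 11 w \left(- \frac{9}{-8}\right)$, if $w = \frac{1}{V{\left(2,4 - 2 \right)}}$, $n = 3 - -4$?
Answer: $- \frac{8757}{8} \approx -1094.6$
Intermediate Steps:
$n = 7$ ($n = 3 + 4 = 7$)
$V{\left(W,d \right)} = 7 + d$
$w = \frac{1}{9}$ ($w = \frac{1}{7 + \left(4 - 2\right)} = \frac{1}{7 + 2} = \frac{1}{9} \approx 0.11111$)
$\left(\left(-1053 - 708\right) + 665\right) - - 11 w \left(- \frac{9}{-8}\right) = \left(\left(-1053 - 708\right) + 665\right) - \left(-11\right) \frac{1}{9} \left(- \frac{9}{-8}\right) = \left(-1761 + 665\right) - - \frac{11 \left(\left(-9\right) \left(- \frac{1}{8}\right)\right)}{9} = -1096 - \left(- \frac{11}{9}\right) \frac{9}{8} = -1096 - - \frac{11}{8} = -1096 + \frac{11}{8} = - \frac{8757}{8}$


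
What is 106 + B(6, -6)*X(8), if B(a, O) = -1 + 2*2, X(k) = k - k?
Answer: 106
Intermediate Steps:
X(k) = 0
B(a, O) = 3 (B(a, O) = -1 + 4 = 3)
106 + B(6, -6)*X(8) = 106 + 3*0 = 106 + 0 = 106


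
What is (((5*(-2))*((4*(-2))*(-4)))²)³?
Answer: 1073741824000000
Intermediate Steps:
(((5*(-2))*((4*(-2))*(-4)))²)³ = ((-(-80)*(-4))²)³ = ((-10*32)²)³ = ((-320)²)³ = 102400³ = 1073741824000000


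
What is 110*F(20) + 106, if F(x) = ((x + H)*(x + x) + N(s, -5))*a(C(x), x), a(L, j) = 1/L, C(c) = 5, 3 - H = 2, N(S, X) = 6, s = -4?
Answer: 18718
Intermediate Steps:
H = 1 (H = 3 - 1*2 = 3 - 2 = 1)
F(x) = 6/5 + 2*x*(1 + x)/5 (F(x) = ((x + 1)*(x + x) + 6)/5 = ((1 + x)*(2*x) + 6)*(⅕) = (2*x*(1 + x) + 6)*(⅕) = (6 + 2*x*(1 + x))*(⅕) = 6/5 + 2*x*(1 + x)/5)
110*F(20) + 106 = 110*(6/5 + (⅖)*20 + (⅖)*20²) + 106 = 110*(6/5 + 8 + (⅖)*400) + 106 = 110*(6/5 + 8 + 160) + 106 = 110*(846/5) + 106 = 18612 + 106 = 18718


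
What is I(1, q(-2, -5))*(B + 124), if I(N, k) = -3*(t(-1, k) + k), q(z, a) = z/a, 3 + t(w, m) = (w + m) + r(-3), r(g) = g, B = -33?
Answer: 8463/5 ≈ 1692.6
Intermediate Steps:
t(w, m) = -6 + m + w (t(w, m) = -3 + ((w + m) - 3) = -3 + ((m + w) - 3) = -3 + (-3 + m + w) = -6 + m + w)
I(N, k) = 21 - 6*k (I(N, k) = -3*((-6 + k - 1) + k) = -3*((-7 + k) + k) = -3*(-7 + 2*k) = 21 - 6*k)
I(1, q(-2, -5))*(B + 124) = (21 - (-12)/(-5))*(-33 + 124) = (21 - (-12)*(-1)/5)*91 = (21 - 6*⅖)*91 = (21 - 12/5)*91 = (93/5)*91 = 8463/5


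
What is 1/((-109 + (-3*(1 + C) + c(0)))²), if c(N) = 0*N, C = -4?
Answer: 1/10000 ≈ 0.00010000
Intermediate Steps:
c(N) = 0
1/((-109 + (-3*(1 + C) + c(0)))²) = 1/((-109 + (-3*(1 - 4) + 0))²) = 1/((-109 + (-(-9) + 0))²) = 1/((-109 + (-3*(-3) + 0))²) = 1/((-109 + (9 + 0))²) = 1/((-109 + 9)²) = 1/((-100)²) = 1/10000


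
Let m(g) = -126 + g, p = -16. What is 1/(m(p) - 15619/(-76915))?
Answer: -76915/10906311 ≈ -0.0070523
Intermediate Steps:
1/(m(p) - 15619/(-76915)) = 1/((-126 - 16) - 15619/(-76915)) = 1/(-142 - 15619*(-1/76915)) = 1/(-142 + 15619/76915) = 1/(-10906311/76915) = -76915/10906311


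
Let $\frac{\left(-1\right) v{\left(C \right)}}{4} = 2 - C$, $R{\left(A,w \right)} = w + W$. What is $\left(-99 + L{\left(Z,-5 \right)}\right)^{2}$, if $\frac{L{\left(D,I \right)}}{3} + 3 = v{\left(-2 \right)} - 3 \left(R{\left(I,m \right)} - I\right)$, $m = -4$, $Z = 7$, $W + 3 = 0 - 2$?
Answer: $14400$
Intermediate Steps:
$W = -5$ ($W = -3 + \left(0 - 2\right) = -3 - 2 = -5$)
$R{\left(A,w \right)} = -5 + w$ ($R{\left(A,w \right)} = w - 5 = -5 + w$)
$v{\left(C \right)} = -8 + 4 C$ ($v{\left(C \right)} = - 4 \left(2 - C\right) = -8 + 4 C$)
$L{\left(D,I \right)} = 24 + 9 I$ ($L{\left(D,I \right)} = -9 + 3 \left(\left(-8 + 4 \left(-2\right)\right) - 3 \left(\left(-5 - 4\right) - I\right)\right) = -9 + 3 \left(\left(-8 - 8\right) - 3 \left(-9 - I\right)\right) = -9 + 3 \left(-16 + \left(27 + 3 I\right)\right) = -9 + 3 \left(11 + 3 I\right) = -9 + \left(33 + 9 I\right) = 24 + 9 I$)
$\left(-99 + L{\left(Z,-5 \right)}\right)^{2} = \left(-99 + \left(24 + 9 \left(-5\right)\right)\right)^{2} = \left(-99 + \left(24 - 45\right)\right)^{2} = \left(-99 - 21\right)^{2} = \left(-120\right)^{2} = 14400$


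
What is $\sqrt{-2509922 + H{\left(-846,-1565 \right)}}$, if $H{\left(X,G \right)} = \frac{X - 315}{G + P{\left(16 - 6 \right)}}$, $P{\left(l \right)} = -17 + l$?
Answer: $\frac{i \sqrt{172291035071}}{262} \approx 1584.3 i$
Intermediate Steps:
$H{\left(X,G \right)} = \frac{-315 + X}{-7 + G}$ ($H{\left(X,G \right)} = \frac{X - 315}{G + \left(-17 + \left(16 - 6\right)\right)} = \frac{-315 + X}{G + \left(-17 + 10\right)} = \frac{-315 + X}{G - 7} = \frac{-315 + X}{-7 + G}$)
$\sqrt{-2509922 + H{\left(-846,-1565 \right)}} = \sqrt{-2509922 + \frac{-315 - 846}{-7 - 1565}} = \sqrt{-2509922 + \frac{1}{-1572} \left(-1161\right)} = \sqrt{-2509922 - - \frac{387}{524}} = \sqrt{-2509922 + \frac{387}{524}} = \sqrt{- \frac{1315198741}{524}} = \frac{i \sqrt{172291035071}}{262}$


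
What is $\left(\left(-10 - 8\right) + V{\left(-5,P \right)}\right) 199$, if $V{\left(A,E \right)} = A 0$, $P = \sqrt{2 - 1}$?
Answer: $-3582$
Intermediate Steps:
$P = 1$ ($P = \sqrt{1} = 1$)
$V{\left(A,E \right)} = 0$
$\left(\left(-10 - 8\right) + V{\left(-5,P \right)}\right) 199 = \left(\left(-10 - 8\right) + 0\right) 199 = \left(-18 + 0\right) 199 = \left(-18\right) 199 = -3582$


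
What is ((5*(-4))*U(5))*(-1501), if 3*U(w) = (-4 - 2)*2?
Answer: -120080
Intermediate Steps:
U(w) = -4 (U(w) = ((-4 - 2)*2)/3 = (-6*2)/3 = (⅓)*(-12) = -4)
((5*(-4))*U(5))*(-1501) = ((5*(-4))*(-4))*(-1501) = -20*(-4)*(-1501) = 80*(-1501) = -120080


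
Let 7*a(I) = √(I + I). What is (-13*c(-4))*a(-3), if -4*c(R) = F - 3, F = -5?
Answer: -26*I*√6/7 ≈ -9.0981*I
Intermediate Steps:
c(R) = 2 (c(R) = -(-5 - 3)/4 = -¼*(-8) = 2)
a(I) = √2*√I/7 (a(I) = √(I + I)/7 = √(2*I)/7 = (√2*√I)/7 = √2*√I/7)
(-13*c(-4))*a(-3) = (-13*2)*(√2*√(-3)/7) = -26*√2*I*√3/7 = -26*I*√6/7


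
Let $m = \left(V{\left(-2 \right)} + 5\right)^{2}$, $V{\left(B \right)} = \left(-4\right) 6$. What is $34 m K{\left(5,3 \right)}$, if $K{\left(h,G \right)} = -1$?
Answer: $-12274$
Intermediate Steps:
$V{\left(B \right)} = -24$
$m = 361$ ($m = \left(-24 + 5\right)^{2} = \left(-19\right)^{2} = 361$)
$34 m K{\left(5,3 \right)} = 34 \cdot 361 \left(-1\right) = 12274 \left(-1\right) = -12274$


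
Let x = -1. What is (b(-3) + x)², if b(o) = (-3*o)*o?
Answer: 784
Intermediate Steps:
b(o) = -3*o²
(b(-3) + x)² = (-3*(-3)² - 1)² = (-3*9 - 1)² = (-27 - 1)² = (-28)² = 784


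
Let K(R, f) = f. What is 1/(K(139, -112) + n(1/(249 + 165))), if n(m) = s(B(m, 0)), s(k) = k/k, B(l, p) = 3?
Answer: -1/111 ≈ -0.0090090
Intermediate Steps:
s(k) = 1
n(m) = 1
1/(K(139, -112) + n(1/(249 + 165))) = 1/(-112 + 1) = 1/(-111) = -1/111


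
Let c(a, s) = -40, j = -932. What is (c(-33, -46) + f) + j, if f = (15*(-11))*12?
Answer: -2952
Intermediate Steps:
f = -1980 (f = -165*12 = -1980)
(c(-33, -46) + f) + j = (-40 - 1980) - 932 = -2020 - 932 = -2952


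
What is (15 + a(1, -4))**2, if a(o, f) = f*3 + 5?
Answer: 64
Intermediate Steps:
a(o, f) = 5 + 3*f (a(o, f) = 3*f + 5 = 5 + 3*f)
(15 + a(1, -4))**2 = (15 + (5 + 3*(-4)))**2 = (15 + (5 - 12))**2 = (15 - 7)**2 = 8**2 = 64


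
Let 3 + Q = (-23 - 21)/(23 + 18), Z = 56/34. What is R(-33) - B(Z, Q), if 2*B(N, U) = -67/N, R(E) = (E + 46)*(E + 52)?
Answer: 14971/56 ≈ 267.34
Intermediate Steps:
Z = 28/17 (Z = 56*(1/34) = 28/17 ≈ 1.6471)
Q = -167/41 (Q = -3 + (-23 - 21)/(23 + 18) = -3 - 44/41 = -167/41 ≈ -4.0732)
R(E) = (46 + E)*(52 + E)
B(N, U) = -67/(2*N) (B(N, U) = (-67/N)/2 = -67/(2*N))
R(-33) - B(Z, Q) = (2392 + (-33)² + 98*(-33)) - (-67)/(2*28/17) = (2392 + 1089 - 3234) - (-67)*17/(2*28) = 247 - 1*(-1139/56) = 247 + 1139/56 = 14971/56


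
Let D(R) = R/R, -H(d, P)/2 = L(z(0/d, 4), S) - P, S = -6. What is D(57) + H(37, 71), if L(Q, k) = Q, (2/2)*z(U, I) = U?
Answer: 143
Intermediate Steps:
z(U, I) = U
H(d, P) = 2*P (H(d, P) = -2*(0/d - P) = -2*(0 - P) = -(-2)*P = 2*P)
D(R) = 1
D(57) + H(37, 71) = 1 + 2*71 = 1 + 142 = 143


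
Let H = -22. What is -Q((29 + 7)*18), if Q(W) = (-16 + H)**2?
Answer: -1444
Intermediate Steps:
Q(W) = 1444 (Q(W) = (-16 - 22)**2 = (-38)**2 = 1444)
-Q((29 + 7)*18) = -1*1444 = -1444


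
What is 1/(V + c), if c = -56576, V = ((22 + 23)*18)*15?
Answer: -1/44426 ≈ -2.2509e-5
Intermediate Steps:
V = 12150 (V = (45*18)*15 = 810*15 = 12150)
1/(V + c) = 1/(12150 - 56576) = 1/(-44426) = -1/44426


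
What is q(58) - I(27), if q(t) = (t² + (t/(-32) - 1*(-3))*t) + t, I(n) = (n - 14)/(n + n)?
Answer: 753977/216 ≈ 3490.6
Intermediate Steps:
I(n) = (-14 + n)/(2*n) (I(n) = (-14 + n)/((2*n)) = (-14 + n)*(1/(2*n)) = (-14 + n)/(2*n))
q(t) = t + t² + t*(3 - t/32) (q(t) = (t² + (t*(-1/32) + 3)*t) + t = (t² + (-t/32 + 3)*t) + t = (t² + (3 - t/32)*t) + t = (t² + t*(3 - t/32)) + t = t + t² + t*(3 - t/32))
q(58) - I(27) = (1/32)*58*(128 + 31*58) - (-14 + 27)/(2*27) = (1/32)*58*(128 + 1798) - 13/(2*27) = (1/32)*58*1926 - 1*13/54 = 27927/8 - 13/54 = 753977/216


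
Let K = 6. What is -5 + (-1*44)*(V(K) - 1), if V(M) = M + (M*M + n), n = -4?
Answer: -1633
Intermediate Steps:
V(M) = -4 + M + M**2 (V(M) = M + (M*M - 4) = M + (M**2 - 4) = M + (-4 + M**2) = -4 + M + M**2)
-5 + (-1*44)*(V(K) - 1) = -5 + (-1*44)*((-4 + 6 + 6**2) - 1) = -5 - 44*((-4 + 6 + 36) - 1) = -5 - 44*(38 - 1) = -5 - 44*37 = -5 - 1628 = -1633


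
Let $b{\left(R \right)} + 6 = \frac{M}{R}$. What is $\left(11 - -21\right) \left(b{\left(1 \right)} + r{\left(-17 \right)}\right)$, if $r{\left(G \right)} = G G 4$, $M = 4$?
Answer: $36928$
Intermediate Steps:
$r{\left(G \right)} = 4 G^{2}$ ($r{\left(G \right)} = G^{2} \cdot 4 = 4 G^{2}$)
$b{\left(R \right)} = -6 + \frac{4}{R}$
$\left(11 - -21\right) \left(b{\left(1 \right)} + r{\left(-17 \right)}\right) = \left(11 - -21\right) \left(\left(-6 + \frac{4}{1}\right) + 4 \left(-17\right)^{2}\right) = \left(11 + 21\right) \left(\left(-6 + 4 \cdot 1\right) + 4 \cdot 289\right) = 32 \left(\left(-6 + 4\right) + 1156\right) = 32 \left(-2 + 1156\right) = 32 \cdot 1154 = 36928$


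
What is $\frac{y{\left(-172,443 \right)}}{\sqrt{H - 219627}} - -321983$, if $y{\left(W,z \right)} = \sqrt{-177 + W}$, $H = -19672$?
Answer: $321983 + \frac{\sqrt{83515351}}{239299} \approx 3.2198 \cdot 10^{5}$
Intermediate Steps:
$\frac{y{\left(-172,443 \right)}}{\sqrt{H - 219627}} - -321983 = \frac{\sqrt{-177 - 172}}{\sqrt{-19672 - 219627}} - -321983 = \frac{\sqrt{-349}}{\sqrt{-239299}} + 321983 = \frac{i \sqrt{349}}{i \sqrt{239299}} + 321983 = i \sqrt{349} \left(- \frac{i \sqrt{239299}}{239299}\right) + 321983 = \frac{\sqrt{83515351}}{239299} + 321983 = 321983 + \frac{\sqrt{83515351}}{239299}$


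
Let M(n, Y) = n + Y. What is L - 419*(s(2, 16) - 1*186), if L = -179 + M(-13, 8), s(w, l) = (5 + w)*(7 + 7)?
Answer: 36688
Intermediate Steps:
s(w, l) = 70 + 14*w (s(w, l) = (5 + w)*14 = 70 + 14*w)
M(n, Y) = Y + n
L = -184 (L = -179 + (8 - 13) = -179 - 5 = -184)
L - 419*(s(2, 16) - 1*186) = -184 - 419*((70 + 14*2) - 1*186) = -184 - 419*((70 + 28) - 186) = -184 - 419*(98 - 186) = -184 - 419*(-88) = -184 + 36872 = 36688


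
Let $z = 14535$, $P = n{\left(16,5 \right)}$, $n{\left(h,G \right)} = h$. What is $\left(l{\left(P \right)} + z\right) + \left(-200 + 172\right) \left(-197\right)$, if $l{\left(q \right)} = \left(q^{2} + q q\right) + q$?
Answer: $20579$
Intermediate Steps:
$P = 16$
$l{\left(q \right)} = q + 2 q^{2}$ ($l{\left(q \right)} = \left(q^{2} + q^{2}\right) + q = 2 q^{2} + q = q + 2 q^{2}$)
$\left(l{\left(P \right)} + z\right) + \left(-200 + 172\right) \left(-197\right) = \left(16 \left(1 + 2 \cdot 16\right) + 14535\right) + \left(-200 + 172\right) \left(-197\right) = \left(16 \left(1 + 32\right) + 14535\right) - -5516 = \left(16 \cdot 33 + 14535\right) + 5516 = \left(528 + 14535\right) + 5516 = 15063 + 5516 = 20579$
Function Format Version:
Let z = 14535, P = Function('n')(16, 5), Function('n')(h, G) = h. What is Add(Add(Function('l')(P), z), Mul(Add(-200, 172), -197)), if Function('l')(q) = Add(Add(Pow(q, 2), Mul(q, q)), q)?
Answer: 20579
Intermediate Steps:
P = 16
Function('l')(q) = Add(q, Mul(2, Pow(q, 2))) (Function('l')(q) = Add(Add(Pow(q, 2), Pow(q, 2)), q) = Add(Mul(2, Pow(q, 2)), q) = Add(q, Mul(2, Pow(q, 2))))
Add(Add(Function('l')(P), z), Mul(Add(-200, 172), -197)) = Add(Add(Mul(16, Add(1, Mul(2, 16))), 14535), Mul(Add(-200, 172), -197)) = Add(Add(Mul(16, Add(1, 32)), 14535), Mul(-28, -197)) = Add(Add(Mul(16, 33), 14535), 5516) = Add(Add(528, 14535), 5516) = Add(15063, 5516) = 20579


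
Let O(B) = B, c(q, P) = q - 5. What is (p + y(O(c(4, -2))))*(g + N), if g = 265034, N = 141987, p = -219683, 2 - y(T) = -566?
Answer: -89184406415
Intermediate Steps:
c(q, P) = -5 + q
y(T) = 568 (y(T) = 2 - 1*(-566) = 2 + 566 = 568)
(p + y(O(c(4, -2))))*(g + N) = (-219683 + 568)*(265034 + 141987) = -219115*407021 = -89184406415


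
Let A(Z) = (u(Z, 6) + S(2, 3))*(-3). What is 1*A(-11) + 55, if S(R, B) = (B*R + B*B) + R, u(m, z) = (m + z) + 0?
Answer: 19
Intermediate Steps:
u(m, z) = m + z
S(R, B) = R + B² + B*R (S(R, B) = (B*R + B²) + R = (B² + B*R) + R = R + B² + B*R)
A(Z) = -69 - 3*Z (A(Z) = ((Z + 6) + (2 + 3² + 3*2))*(-3) = ((6 + Z) + (2 + 9 + 6))*(-3) = ((6 + Z) + 17)*(-3) = (23 + Z)*(-3) = -69 - 3*Z)
1*A(-11) + 55 = 1*(-69 - 3*(-11)) + 55 = 1*(-69 + 33) + 55 = 1*(-36) + 55 = -36 + 55 = 19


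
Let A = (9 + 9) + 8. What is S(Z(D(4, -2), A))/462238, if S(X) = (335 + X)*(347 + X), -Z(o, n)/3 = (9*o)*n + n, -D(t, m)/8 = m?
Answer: 120318925/462238 ≈ 260.30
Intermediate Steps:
A = 26 (A = 18 + 8 = 26)
D(t, m) = -8*m
Z(o, n) = -3*n - 27*n*o (Z(o, n) = -3*((9*o)*n + n) = -3*(9*n*o + n) = -3*(n + 9*n*o) = -3*n - 27*n*o)
S(Z(D(4, -2), A))/462238 = (116245 + (-3*26*(1 + 9*(-8*(-2))))² + 682*(-3*26*(1 + 9*(-8*(-2)))))/462238 = (116245 + (-3*26*(1 + 9*16))² + 682*(-3*26*(1 + 9*16)))*(1/462238) = (116245 + (-3*26*(1 + 144))² + 682*(-3*26*(1 + 144)))*(1/462238) = (116245 + (-3*26*145)² + 682*(-3*26*145))*(1/462238) = (116245 + (-11310)² + 682*(-11310))*(1/462238) = (116245 + 127916100 - 7713420)*(1/462238) = 120318925*(1/462238) = 120318925/462238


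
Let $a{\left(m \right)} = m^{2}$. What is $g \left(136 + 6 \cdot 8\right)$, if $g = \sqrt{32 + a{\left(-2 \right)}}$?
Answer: $1104$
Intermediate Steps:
$g = 6$ ($g = \sqrt{32 + \left(-2\right)^{2}} = \sqrt{32 + 4} = \sqrt{36} = 6$)
$g \left(136 + 6 \cdot 8\right) = 6 \left(136 + 6 \cdot 8\right) = 6 \left(136 + 48\right) = 6 \cdot 184 = 1104$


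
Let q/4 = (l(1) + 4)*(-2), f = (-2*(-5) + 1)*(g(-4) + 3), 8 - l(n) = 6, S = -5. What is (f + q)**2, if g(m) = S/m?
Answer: 25/16 ≈ 1.5625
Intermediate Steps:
g(m) = -5/m
l(n) = 2 (l(n) = 8 - 1*6 = 8 - 6 = 2)
f = 187/4 (f = (-2*(-5) + 1)*(-5/(-4) + 3) = (10 + 1)*(-5*(-1/4) + 3) = 11*(5/4 + 3) = 11*(17/4) = 187/4 ≈ 46.750)
q = -48 (q = 4*((2 + 4)*(-2)) = 4*(6*(-2)) = 4*(-12) = -48)
(f + q)**2 = (187/4 - 48)**2 = (-5/4)**2 = 25/16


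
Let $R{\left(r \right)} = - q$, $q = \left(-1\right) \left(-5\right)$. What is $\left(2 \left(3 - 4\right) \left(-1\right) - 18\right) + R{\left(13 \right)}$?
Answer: $-21$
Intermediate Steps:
$q = 5$
$R{\left(r \right)} = -5$ ($R{\left(r \right)} = \left(-1\right) 5 = -5$)
$\left(2 \left(3 - 4\right) \left(-1\right) - 18\right) + R{\left(13 \right)} = \left(2 \left(3 - 4\right) \left(-1\right) - 18\right) - 5 = \left(2 \left(-1\right) \left(-1\right) - 18\right) - 5 = \left(\left(-2\right) \left(-1\right) - 18\right) - 5 = \left(2 - 18\right) - 5 = -16 - 5 = -21$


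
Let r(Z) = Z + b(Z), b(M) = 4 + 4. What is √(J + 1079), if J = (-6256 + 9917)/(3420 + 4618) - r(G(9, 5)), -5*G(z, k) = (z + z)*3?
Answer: √1748098090930/40190 ≈ 32.898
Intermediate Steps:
b(M) = 8
G(z, k) = -6*z/5 (G(z, k) = -(z + z)*3/5 = -2*z*3/5 = -6*z/5)
r(Z) = 8 + Z (r(Z) = Z + 8 = 8 + Z)
J = 130837/40190 (J = (-6256 + 9917)/(3420 + 4618) - (8 - 6/5*9) = 3661/8038 - (8 - 54/5) = 3661*(1/8038) - 1*(-14/5) = 3661/8038 + 14/5 = 130837/40190 ≈ 3.2555)
√(J + 1079) = √(130837/40190 + 1079) = √(43495847/40190) = √1748098090930/40190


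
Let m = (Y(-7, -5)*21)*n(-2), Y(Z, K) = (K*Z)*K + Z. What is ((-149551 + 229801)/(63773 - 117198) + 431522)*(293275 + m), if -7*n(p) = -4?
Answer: 268432273960664/2137 ≈ 1.2561e+11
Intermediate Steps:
Y(Z, K) = Z + Z*K**2 (Y(Z, K) = Z*K**2 + Z = Z + Z*K**2)
n(p) = 4/7 (n(p) = -1/7*(-4) = 4/7)
m = -2184 (m = (-7*(1 + (-5)**2)*21)*(4/7) = (-7*(1 + 25)*21)*(4/7) = (-7*26*21)*(4/7) = -182*21*(4/7) = -3822*4/7 = -2184)
((-149551 + 229801)/(63773 - 117198) + 431522)*(293275 + m) = ((-149551 + 229801)/(63773 - 117198) + 431522)*(293275 - 2184) = (80250/(-53425) + 431522)*291091 = (80250*(-1/53425) + 431522)*291091 = (-3210/2137 + 431522)*291091 = (922159304/2137)*291091 = 268432273960664/2137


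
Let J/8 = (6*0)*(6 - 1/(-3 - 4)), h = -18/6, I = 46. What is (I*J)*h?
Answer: 0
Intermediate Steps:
h = -3 (h = -18*⅙ = -3)
J = 0 (J = 8*((6*0)*(6 - 1/(-3 - 4))) = 8*(0*(6 - 1/(-7))) = 8*(0*(6 - 1*(-⅐))) = 8*(0*(6 + ⅐)) = 8*(0*(43/7)) = 8*0 = 0)
(I*J)*h = (46*0)*(-3) = 0*(-3) = 0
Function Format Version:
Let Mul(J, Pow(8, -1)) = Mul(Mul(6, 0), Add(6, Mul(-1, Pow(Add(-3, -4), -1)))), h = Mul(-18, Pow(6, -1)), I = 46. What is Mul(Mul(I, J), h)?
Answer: 0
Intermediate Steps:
h = -3 (h = Mul(-18, Rational(1, 6)) = -3)
J = 0 (J = Mul(8, Mul(Mul(6, 0), Add(6, Mul(-1, Pow(Add(-3, -4), -1))))) = Mul(8, Mul(0, Add(6, Mul(-1, Pow(-7, -1))))) = Mul(8, Mul(0, Add(6, Mul(-1, Rational(-1, 7))))) = Mul(8, Mul(0, Add(6, Rational(1, 7)))) = Mul(8, Mul(0, Rational(43, 7))) = Mul(8, 0) = 0)
Mul(Mul(I, J), h) = Mul(Mul(46, 0), -3) = Mul(0, -3) = 0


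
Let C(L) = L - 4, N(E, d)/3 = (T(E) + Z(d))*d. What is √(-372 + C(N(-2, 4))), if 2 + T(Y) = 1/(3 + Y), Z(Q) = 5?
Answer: 2*I*√82 ≈ 18.111*I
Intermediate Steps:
T(Y) = -2 + 1/(3 + Y)
N(E, d) = 3*d*(5 + (-5 - 2*E)/(3 + E)) (N(E, d) = 3*(((-5 - 2*E)/(3 + E) + 5)*d) = 3*((5 + (-5 - 2*E)/(3 + E))*d) = 3*(d*(5 + (-5 - 2*E)/(3 + E))) = 3*d*(5 + (-5 - 2*E)/(3 + E)))
C(L) = -4 + L
√(-372 + C(N(-2, 4))) = √(-372 + (-4 + 3*4*(10 + 3*(-2))/(3 - 2))) = √(-372 + (-4 + 3*4*(10 - 6)/1)) = √(-372 + (-4 + 3*4*1*4)) = √(-372 + (-4 + 48)) = √(-372 + 44) = √(-328) = 2*I*√82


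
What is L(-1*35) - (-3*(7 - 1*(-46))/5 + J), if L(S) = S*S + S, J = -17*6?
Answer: 6619/5 ≈ 1323.8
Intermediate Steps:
J = -102
L(S) = S + S² (L(S) = S² + S = S + S²)
L(-1*35) - (-3*(7 - 1*(-46))/5 + J) = (-1*35)*(1 - 1*35) - (-3*(7 - 1*(-46))/5 - 102) = -35*(1 - 35) - (-3*(7 + 46)/5 - 102) = -35*(-34) - (-159/5 - 102) = 1190 - (-3*53/5 - 102) = 1190 - (-159/5 - 102) = 1190 - 1*(-669/5) = 1190 + 669/5 = 6619/5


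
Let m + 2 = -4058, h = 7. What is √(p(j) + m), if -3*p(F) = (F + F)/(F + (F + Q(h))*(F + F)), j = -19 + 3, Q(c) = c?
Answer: I*√10559958/51 ≈ 63.718*I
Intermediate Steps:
j = -16
m = -4060 (m = -2 - 4058 = -4060)
p(F) = -2*F/(3*(F + 2*F*(7 + F))) (p(F) = -(F + F)/(3*(F + (F + 7)*(F + F))) = -2*F/(3*(F + (7 + F)*(2*F))) = -2*F/(3*(F + 2*F*(7 + F))))
√(p(j) + m) = √(-2/(45 + 6*(-16)) - 4060) = √(-2/(45 - 96) - 4060) = √(-2/(-51) - 4060) = √(-2*(-1/51) - 4060) = √(2/51 - 4060) = √(-207058/51) = I*√10559958/51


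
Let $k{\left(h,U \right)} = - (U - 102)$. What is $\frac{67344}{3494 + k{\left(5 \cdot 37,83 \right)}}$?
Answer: $\frac{22448}{1171} \approx 19.17$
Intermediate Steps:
$k{\left(h,U \right)} = 102 - U$ ($k{\left(h,U \right)} = - (-102 + U) = 102 - U$)
$\frac{67344}{3494 + k{\left(5 \cdot 37,83 \right)}} = \frac{67344}{3494 + \left(102 - 83\right)} = \frac{67344}{3494 + 19} = \frac{67344}{3513} = 67344 \cdot \frac{1}{3513} = \frac{22448}{1171}$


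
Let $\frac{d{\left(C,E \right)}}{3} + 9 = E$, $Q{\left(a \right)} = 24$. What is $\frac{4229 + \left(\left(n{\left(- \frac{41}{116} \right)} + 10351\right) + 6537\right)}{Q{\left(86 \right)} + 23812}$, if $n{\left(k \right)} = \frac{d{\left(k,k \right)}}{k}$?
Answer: $\frac{217263}{244319} \approx 0.88926$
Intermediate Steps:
$d{\left(C,E \right)} = -27 + 3 E$
$n{\left(k \right)} = \frac{-27 + 3 k}{k}$
$\frac{4229 + \left(\left(n{\left(- \frac{41}{116} \right)} + 10351\right) + 6537\right)}{Q{\left(86 \right)} + 23812} = \frac{4229 + \left(\left(\left(3 - \frac{27}{\left(-41\right) \frac{1}{116}}\right) + 10351\right) + 6537\right)}{24 + 23812} = \frac{4229 + \left(\left(\left(3 - \frac{27}{\left(-41\right) \frac{1}{116}}\right) + 10351\right) + 6537\right)}{23836} = \left(4229 + \left(\left(\left(3 - \frac{27}{- \frac{41}{116}}\right) + 10351\right) + 6537\right)\right) \frac{1}{23836} = \left(4229 + \left(\left(\left(3 - - \frac{3132}{41}\right) + 10351\right) + 6537\right)\right) \frac{1}{23836} = \left(4229 + \left(\left(\left(3 + \frac{3132}{41}\right) + 10351\right) + 6537\right)\right) \frac{1}{23836} = \left(4229 + \left(\left(\frac{3255}{41} + 10351\right) + 6537\right)\right) \frac{1}{23836} = \left(4229 + \left(\frac{427646}{41} + 6537\right)\right) \frac{1}{23836} = \left(4229 + \frac{695663}{41}\right) \frac{1}{23836} = \frac{869052}{41} \cdot \frac{1}{23836} = \frac{217263}{244319}$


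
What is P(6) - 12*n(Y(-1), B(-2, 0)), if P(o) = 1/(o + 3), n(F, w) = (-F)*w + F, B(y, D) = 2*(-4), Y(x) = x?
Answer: 973/9 ≈ 108.11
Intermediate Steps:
B(y, D) = -8
n(F, w) = F - F*w (n(F, w) = -F*w + F = F - F*w)
P(o) = 1/(3 + o)
P(6) - 12*n(Y(-1), B(-2, 0)) = 1/(3 + 6) - (-12)*(1 - 1*(-8)) = 1/9 - (-12)*(1 + 8) = ⅑ - (-12)*9 = ⅑ - 12*(-9) = ⅑ + 108 = 973/9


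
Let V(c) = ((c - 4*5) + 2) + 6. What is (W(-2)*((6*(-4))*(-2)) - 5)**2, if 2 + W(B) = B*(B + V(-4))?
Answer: 2647129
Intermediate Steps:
V(c) = -12 + c (V(c) = ((c - 20) + 2) + 6 = ((-20 + c) + 2) + 6 = (-18 + c) + 6 = -12 + c)
W(B) = -2 + B*(-16 + B) (W(B) = -2 + B*(B + (-12 - 4)) = -2 + B*(B - 16) = -2 + B*(-16 + B))
(W(-2)*((6*(-4))*(-2)) - 5)**2 = ((-2 + (-2)**2 - 16*(-2))*((6*(-4))*(-2)) - 5)**2 = ((-2 + 4 + 32)*(-24*(-2)) - 5)**2 = (34*48 - 5)**2 = (1632 - 5)**2 = 1627**2 = 2647129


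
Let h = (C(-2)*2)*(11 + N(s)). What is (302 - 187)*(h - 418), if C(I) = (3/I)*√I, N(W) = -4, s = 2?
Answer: -48070 - 2415*I*√2 ≈ -48070.0 - 3415.3*I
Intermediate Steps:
C(I) = 3/√I
h = -21*I*√2 (h = ((3/√(-2))*2)*(11 - 4) = ((3*(-I*√2/2))*2)*7 = (-3*I*√2/2*2)*7 = -3*I*√2*7 = -21*I*√2 ≈ -29.698*I)
(302 - 187)*(h - 418) = (302 - 187)*(-21*I*√2 - 418) = 115*(-418 - 21*I*√2) = -48070 - 2415*I*√2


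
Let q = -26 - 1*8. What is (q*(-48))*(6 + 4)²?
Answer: 163200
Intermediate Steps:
q = -34 (q = -26 - 8 = -34)
(q*(-48))*(6 + 4)² = (-34*(-48))*(6 + 4)² = 1632*10² = 1632*100 = 163200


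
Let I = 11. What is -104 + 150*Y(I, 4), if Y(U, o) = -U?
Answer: -1754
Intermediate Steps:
-104 + 150*Y(I, 4) = -104 + 150*(-1*11) = -104 + 150*(-11) = -104 - 1650 = -1754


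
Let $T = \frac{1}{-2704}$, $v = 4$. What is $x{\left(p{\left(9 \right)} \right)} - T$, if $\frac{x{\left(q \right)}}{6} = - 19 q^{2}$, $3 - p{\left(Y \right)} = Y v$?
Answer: $- \frac{335690783}{2704} \approx -1.2415 \cdot 10^{5}$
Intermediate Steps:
$p{\left(Y \right)} = 3 - 4 Y$ ($p{\left(Y \right)} = 3 - Y 4 = 3 - 4 Y$)
$x{\left(q \right)} = - 114 q^{2}$ ($x{\left(q \right)} = 6 \left(- 19 q^{2}\right) = - 114 q^{2}$)
$T = - \frac{1}{2704} \approx -0.00036982$
$x{\left(p{\left(9 \right)} \right)} - T = - 114 \left(3 - 36\right)^{2} - - \frac{1}{2704} = - 114 \left(3 - 36\right)^{2} + \frac{1}{2704} = - 114 \left(-33\right)^{2} + \frac{1}{2704} = \left(-114\right) 1089 + \frac{1}{2704} = -124146 + \frac{1}{2704} = - \frac{335690783}{2704}$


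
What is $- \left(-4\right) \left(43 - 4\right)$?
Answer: $156$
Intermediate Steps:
$- \left(-4\right) \left(43 - 4\right) = - \left(-4\right) 39 = \left(-1\right) \left(-156\right) = 156$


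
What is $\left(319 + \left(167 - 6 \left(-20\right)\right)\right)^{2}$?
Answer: $367236$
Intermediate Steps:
$\left(319 + \left(167 - 6 \left(-20\right)\right)\right)^{2} = \left(319 + \left(167 - -120\right)\right)^{2} = \left(319 + \left(167 + 120\right)\right)^{2} = \left(319 + 287\right)^{2} = 606^{2} = 367236$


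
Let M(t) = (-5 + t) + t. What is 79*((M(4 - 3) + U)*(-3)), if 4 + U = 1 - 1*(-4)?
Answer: 474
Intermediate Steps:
M(t) = -5 + 2*t
U = 1 (U = -4 + (1 - 1*(-4)) = -4 + (1 + 4) = -4 + 5 = 1)
79*((M(4 - 3) + U)*(-3)) = 79*(((-5 + 2*(4 - 3)) + 1)*(-3)) = 79*(((-5 + 2*1) + 1)*(-3)) = 79*(((-5 + 2) + 1)*(-3)) = 79*((-3 + 1)*(-3)) = 79*(-2*(-3)) = 79*6 = 474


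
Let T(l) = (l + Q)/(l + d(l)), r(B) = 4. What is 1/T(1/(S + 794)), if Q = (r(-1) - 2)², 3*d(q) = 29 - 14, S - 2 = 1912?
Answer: 13541/10833 ≈ 1.2500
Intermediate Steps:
S = 1914 (S = 2 + 1912 = 1914)
d(q) = 5 (d(q) = (29 - 14)/3 = (⅓)*15 = 5)
Q = 4 (Q = (4 - 2)² = 2² = 4)
T(l) = (4 + l)/(5 + l) (T(l) = (l + 4)/(l + 5) = (4 + l)/(5 + l))
1/T(1/(S + 794)) = 1/((4 + 1/(1914 + 794))/(5 + 1/(1914 + 794))) = 1/((4 + 1/2708)/(5 + 1/2708)) = 1/((10833/2708)/(13541/2708)) = 1/((2708/13541)*(10833/2708)) = 1/(10833/13541) = 13541/10833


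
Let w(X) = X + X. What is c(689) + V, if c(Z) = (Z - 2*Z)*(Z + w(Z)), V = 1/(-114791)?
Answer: -163481094934/114791 ≈ -1.4242e+6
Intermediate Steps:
w(X) = 2*X
V = -1/114791 ≈ -8.7115e-6
c(Z) = -3*Z² (c(Z) = (Z - 2*Z)*(Z + 2*Z) = (-Z)*(3*Z) = -3*Z²)
c(689) + V = -3*689² - 1/114791 = -3*474721 - 1/114791 = -1424163 - 1/114791 = -163481094934/114791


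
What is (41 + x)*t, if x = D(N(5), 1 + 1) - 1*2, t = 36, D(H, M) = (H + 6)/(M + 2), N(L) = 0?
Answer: 1458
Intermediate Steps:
D(H, M) = (6 + H)/(2 + M)
x = -½ (x = (6 + 0)/(2 + (1 + 1)) - 1*2 = 6/(2 + 2) - 2 = 6/4 - 2 = (¼)*6 - 2 = 3/2 - 2 = -½ ≈ -0.50000)
(41 + x)*t = (41 - ½)*36 = (81/2)*36 = 1458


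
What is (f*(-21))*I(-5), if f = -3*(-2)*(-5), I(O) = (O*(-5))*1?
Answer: 15750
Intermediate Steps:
I(O) = -5*O (I(O) = -5*O*1 = -5*O)
f = -30 (f = 6*(-5) = -30)
(f*(-21))*I(-5) = (-30*(-21))*(-5*(-5)) = 630*25 = 15750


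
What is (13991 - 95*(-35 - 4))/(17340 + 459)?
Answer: 17696/17799 ≈ 0.99421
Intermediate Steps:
(13991 - 95*(-35 - 4))/(17340 + 459) = (13991 - 95*(-39))/17799 = (13991 + 3705)*(1/17799) = 17696*(1/17799) = 17696/17799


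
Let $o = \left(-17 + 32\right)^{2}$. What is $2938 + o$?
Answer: $3163$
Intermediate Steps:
$o = 225$ ($o = 15^{2} = 225$)
$2938 + o = 2938 + 225 = 3163$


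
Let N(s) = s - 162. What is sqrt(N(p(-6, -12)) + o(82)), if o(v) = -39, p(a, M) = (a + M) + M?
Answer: I*sqrt(231) ≈ 15.199*I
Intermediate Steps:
p(a, M) = a + 2*M (p(a, M) = (M + a) + M = a + 2*M)
N(s) = -162 + s
sqrt(N(p(-6, -12)) + o(82)) = sqrt((-162 + (-6 + 2*(-12))) - 39) = sqrt((-162 + (-6 - 24)) - 39) = sqrt((-162 - 30) - 39) = sqrt(-192 - 39) = sqrt(-231) = I*sqrt(231)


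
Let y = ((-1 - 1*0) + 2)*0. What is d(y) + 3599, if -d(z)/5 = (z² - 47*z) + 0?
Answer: 3599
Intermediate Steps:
y = 0 (y = ((-1 + 0) + 2)*0 = (-1 + 2)*0 = 1*0 = 0)
d(z) = -5*z² + 235*z (d(z) = -5*((z² - 47*z) + 0) = -5*(z² - 47*z) = -5*z² + 235*z)
d(y) + 3599 = 5*0*(47 - 1*0) + 3599 = 5*0*(47 + 0) + 3599 = 5*0*47 + 3599 = 0 + 3599 = 3599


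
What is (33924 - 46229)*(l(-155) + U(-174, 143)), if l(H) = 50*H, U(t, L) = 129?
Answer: 93776405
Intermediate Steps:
(33924 - 46229)*(l(-155) + U(-174, 143)) = (33924 - 46229)*(50*(-155) + 129) = -12305*(-7750 + 129) = -12305*(-7621) = 93776405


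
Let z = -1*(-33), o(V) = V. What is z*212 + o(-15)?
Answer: 6981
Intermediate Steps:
z = 33
z*212 + o(-15) = 33*212 - 15 = 6996 - 15 = 6981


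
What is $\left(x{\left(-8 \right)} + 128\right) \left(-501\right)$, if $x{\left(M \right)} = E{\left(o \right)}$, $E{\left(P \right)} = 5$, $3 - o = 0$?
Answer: $-66633$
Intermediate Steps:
$o = 3$ ($o = 3 - 0 = 3 + 0 = 3$)
$x{\left(M \right)} = 5$
$\left(x{\left(-8 \right)} + 128\right) \left(-501\right) = \left(5 + 128\right) \left(-501\right) = 133 \left(-501\right) = -66633$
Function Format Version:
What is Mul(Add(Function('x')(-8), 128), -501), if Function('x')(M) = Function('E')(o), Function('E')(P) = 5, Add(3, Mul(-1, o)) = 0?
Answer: -66633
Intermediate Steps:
o = 3 (o = Add(3, Mul(-1, 0)) = Add(3, 0) = 3)
Function('x')(M) = 5
Mul(Add(Function('x')(-8), 128), -501) = Mul(Add(5, 128), -501) = Mul(133, -501) = -66633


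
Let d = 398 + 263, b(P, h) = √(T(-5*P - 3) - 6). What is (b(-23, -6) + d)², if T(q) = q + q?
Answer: (661 + √218)² ≈ 4.5666e+5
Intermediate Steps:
T(q) = 2*q
b(P, h) = √(-12 - 10*P) (b(P, h) = √(2*(-5*P - 3) - 6) = √(2*(-3 - 5*P) - 6) = √((-6 - 10*P) - 6) = √(-12 - 10*P))
d = 661
(b(-23, -6) + d)² = (√(-12 - 10*(-23)) + 661)² = (√(-12 + 230) + 661)² = (√218 + 661)² = (661 + √218)²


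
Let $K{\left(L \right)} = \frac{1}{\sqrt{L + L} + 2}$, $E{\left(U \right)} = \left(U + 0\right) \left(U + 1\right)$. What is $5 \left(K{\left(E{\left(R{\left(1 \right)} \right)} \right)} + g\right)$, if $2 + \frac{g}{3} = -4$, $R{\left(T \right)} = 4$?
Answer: $- \frac{1625}{18} + \frac{5 \sqrt{10}}{18} \approx -89.399$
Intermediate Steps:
$g = -18$ ($g = -6 + 3 \left(-4\right) = -6 - 12 = -18$)
$E{\left(U \right)} = U \left(1 + U\right)$
$K{\left(L \right)} = \frac{1}{2 + \sqrt{2} \sqrt{L}}$ ($K{\left(L \right)} = \frac{1}{\sqrt{2 L} + 2} = \frac{1}{\sqrt{2} \sqrt{L} + 2} = \frac{1}{2 + \sqrt{2} \sqrt{L}}$)
$5 \left(K{\left(E{\left(R{\left(1 \right)} \right)} \right)} + g\right) = 5 \left(\frac{1}{2 + \sqrt{2} \sqrt{4 \left(1 + 4\right)}} - 18\right) = 5 \left(\frac{1}{2 + \sqrt{2} \sqrt{4 \cdot 5}} - 18\right) = 5 \left(\frac{1}{2 + \sqrt{2} \sqrt{20}} - 18\right) = 5 \left(\frac{1}{2 + \sqrt{2} \cdot 2 \sqrt{5}} - 18\right) = 5 \left(\frac{1}{2 + 2 \sqrt{10}} - 18\right) = 5 \left(-18 + \frac{1}{2 + 2 \sqrt{10}}\right) = -90 + \frac{5}{2 + 2 \sqrt{10}}$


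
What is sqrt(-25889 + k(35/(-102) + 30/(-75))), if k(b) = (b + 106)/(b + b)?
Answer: I*sqrt(14915577594)/758 ≈ 161.12*I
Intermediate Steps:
k(b) = (106 + b)/(2*b) (k(b) = (106 + b)/((2*b)) = (106 + b)*(1/(2*b)) = (106 + b)/(2*b))
sqrt(-25889 + k(35/(-102) + 30/(-75))) = sqrt(-25889 + (106 + (35/(-102) + 30/(-75)))/(2*(35/(-102) + 30/(-75)))) = sqrt(-25889 + (106 + (35*(-1/102) + 30*(-1/75)))/(2*(35*(-1/102) + 30*(-1/75)))) = sqrt(-25889 + (106 + (-35/102 - 2/5))/(2*(-35/102 - 2/5))) = sqrt(-25889 + (106 - 379/510)/(2*(-379/510))) = sqrt(-25889 + (1/2)*(-510/379)*(53681/510)) = sqrt(-25889 - 53681/758) = sqrt(-19677543/758) = I*sqrt(14915577594)/758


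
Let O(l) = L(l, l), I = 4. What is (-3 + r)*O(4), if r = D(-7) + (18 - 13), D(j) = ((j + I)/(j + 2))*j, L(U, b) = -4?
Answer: 44/5 ≈ 8.8000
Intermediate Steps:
O(l) = -4
D(j) = j*(4 + j)/(2 + j) (D(j) = ((j + 4)/(j + 2))*j = ((4 + j)/(2 + j))*j = j*(4 + j)/(2 + j))
r = ⅘ (r = -7*(4 - 7)/(2 - 7) + (18 - 13) = -7*(-3)/(-5) + 5 = -7*(-⅕)*(-3) + 5 = -21/5 + 5 = ⅘ ≈ 0.80000)
(-3 + r)*O(4) = (-3 + ⅘)*(-4) = -11/5*(-4) = 44/5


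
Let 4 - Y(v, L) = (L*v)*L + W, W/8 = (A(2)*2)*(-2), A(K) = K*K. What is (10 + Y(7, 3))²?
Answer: 6241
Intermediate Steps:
A(K) = K²
W = -128 (W = 8*((2²*2)*(-2)) = 8*((4*2)*(-2)) = 8*(8*(-2)) = 8*(-16) = -128)
Y(v, L) = 132 - v*L² (Y(v, L) = 4 - ((L*v)*L - 128) = 4 - (v*L² - 128) = 4 - (-128 + v*L²) = 4 + (128 - v*L²) = 132 - v*L²)
(10 + Y(7, 3))² = (10 + (132 - 1*7*3²))² = (10 + (132 - 1*7*9))² = (10 + (132 - 63))² = (10 + 69)² = 79² = 6241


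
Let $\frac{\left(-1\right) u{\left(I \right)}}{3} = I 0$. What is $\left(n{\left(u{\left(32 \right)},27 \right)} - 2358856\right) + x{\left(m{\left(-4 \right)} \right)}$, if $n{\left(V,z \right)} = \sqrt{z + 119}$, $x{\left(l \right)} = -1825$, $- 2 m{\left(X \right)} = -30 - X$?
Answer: $-2360681 + \sqrt{146} \approx -2.3607 \cdot 10^{6}$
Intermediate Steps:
$u{\left(I \right)} = 0$ ($u{\left(I \right)} = - 3 I 0 = \left(-3\right) 0 = 0$)
$m{\left(X \right)} = 15 + \frac{X}{2}$ ($m{\left(X \right)} = - \frac{-30 - X}{2} = 15 + \frac{X}{2}$)
$n{\left(V,z \right)} = \sqrt{119 + z}$
$\left(n{\left(u{\left(32 \right)},27 \right)} - 2358856\right) + x{\left(m{\left(-4 \right)} \right)} = \left(\sqrt{119 + 27} - 2358856\right) - 1825 = \left(\sqrt{146} - 2358856\right) - 1825 = \left(-2358856 + \sqrt{146}\right) - 1825 = -2360681 + \sqrt{146}$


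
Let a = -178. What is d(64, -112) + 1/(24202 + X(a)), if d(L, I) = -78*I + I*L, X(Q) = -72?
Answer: 37835841/24130 ≈ 1568.0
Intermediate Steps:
d(64, -112) + 1/(24202 + X(a)) = -112*(-78 + 64) + 1/(24202 - 72) = -112*(-14) + 1/24130 = 1568 + 1/24130 = 37835841/24130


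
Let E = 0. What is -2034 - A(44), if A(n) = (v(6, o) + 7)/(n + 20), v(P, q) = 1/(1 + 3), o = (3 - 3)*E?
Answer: -520733/256 ≈ -2034.1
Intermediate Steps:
o = 0 (o = (3 - 3)*0 = 0*0 = 0)
v(P, q) = ¼ (v(P, q) = 1/4 = ¼)
A(n) = 29/(4*(20 + n)) (A(n) = (¼ + 7)/(n + 20) = 29/(4*(20 + n)))
-2034 - A(44) = -2034 - 29/(4*(20 + 44)) = -2034 - 29/(4*64) = -2034 - 1*29/256 = -2034 - 29/256 = -520733/256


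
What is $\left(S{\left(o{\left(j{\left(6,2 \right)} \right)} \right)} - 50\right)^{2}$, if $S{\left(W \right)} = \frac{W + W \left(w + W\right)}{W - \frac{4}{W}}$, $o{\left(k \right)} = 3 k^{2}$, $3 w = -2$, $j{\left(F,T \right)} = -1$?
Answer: $1936$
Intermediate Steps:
$w = - \frac{2}{3}$ ($w = \frac{1}{3} \left(-2\right) = - \frac{2}{3} \approx -0.66667$)
$S{\left(W \right)} = \frac{W + W \left(- \frac{2}{3} + W\right)}{W - \frac{4}{W}}$
$\left(S{\left(o{\left(j{\left(6,2 \right)} \right)} \right)} - 50\right)^{2} = \left(\frac{\left(3 \left(-1\right)^{2}\right)^{2} \left(\frac{1}{3} + 3 \left(-1\right)^{2}\right)}{-4 + \left(3 \left(-1\right)^{2}\right)^{2}} - 50\right)^{2} = \left(\frac{\left(3 \cdot 1\right)^{2} \left(\frac{1}{3} + 3 \cdot 1\right)}{-4 + \left(3 \cdot 1\right)^{2}} - 50\right)^{2} = \left(\frac{3^{2} \left(\frac{1}{3} + 3\right)}{-4 + 3^{2}} - 50\right)^{2} = \left(9 \frac{1}{-4 + 9} \cdot \frac{10}{3} - 50\right)^{2} = \left(9 \cdot \frac{1}{5} \cdot \frac{10}{3} - 50\right)^{2} = \left(6 - 50\right)^{2} = \left(-44\right)^{2} = 1936$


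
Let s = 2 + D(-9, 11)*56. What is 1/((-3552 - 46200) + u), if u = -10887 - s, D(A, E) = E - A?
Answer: -1/61761 ≈ -1.6191e-5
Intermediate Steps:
s = 1122 (s = 2 + (11 - 1*(-9))*56 = 2 + (11 + 9)*56 = 2 + 20*56 = 2 + 1120 = 1122)
u = -12009 (u = -10887 - 1*1122 = -10887 - 1122 = -12009)
1/((-3552 - 46200) + u) = 1/((-3552 - 46200) - 12009) = 1/(-49752 - 12009) = 1/(-61761) = -1/61761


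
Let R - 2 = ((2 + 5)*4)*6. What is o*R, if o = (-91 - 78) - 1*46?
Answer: -36550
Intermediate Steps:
R = 170 (R = 2 + ((2 + 5)*4)*6 = 2 + (7*4)*6 = 2 + 28*6 = 2 + 168 = 170)
o = -215 (o = -169 - 46 = -215)
o*R = -215*170 = -36550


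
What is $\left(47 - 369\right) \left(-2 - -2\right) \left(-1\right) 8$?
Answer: $0$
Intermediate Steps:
$\left(47 - 369\right) \left(-2 - -2\right) \left(-1\right) 8 = - 322 \left(-2 + 2\right) \left(-1\right) 8 = - 322 \cdot 0 \left(-1\right) 8 = - 322 \cdot 0 \cdot 8 = \left(-322\right) 0 = 0$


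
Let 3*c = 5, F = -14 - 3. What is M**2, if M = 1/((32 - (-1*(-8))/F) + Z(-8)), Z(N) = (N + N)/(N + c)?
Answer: 104329/127780416 ≈ 0.00081647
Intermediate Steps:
F = -17
c = 5/3 (c = (1/3)*5 = 5/3 ≈ 1.6667)
Z(N) = 2*N/(5/3 + N) (Z(N) = (N + N)/(N + 5/3) = (2*N)/(5/3 + N) = 2*N/(5/3 + N))
M = 323/11304 (M = 1/((32 - (-1*(-8))/(-17)) + 6*(-8)/(5 + 3*(-8))) = 1/((32 - 8*(-1)/17) + 6*(-8)/(5 - 24)) = 1/((32 - 1*(-8/17)) + 6*(-8)/(-19)) = 1/((32 + 8/17) + 6*(-8)*(-1/19)) = 1/(552/17 + 48/19) = 1/(11304/323) = 323/11304 ≈ 0.028574)
M**2 = (323/11304)**2 = 104329/127780416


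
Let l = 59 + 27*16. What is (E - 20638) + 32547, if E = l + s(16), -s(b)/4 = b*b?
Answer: 11376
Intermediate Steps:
s(b) = -4*b² (s(b) = -4*b*b = -4*b²)
l = 491 (l = 59 + 432 = 491)
E = -533 (E = 491 - 4*16² = 491 - 4*256 = 491 - 1024 = -533)
(E - 20638) + 32547 = (-533 - 20638) + 32547 = -21171 + 32547 = 11376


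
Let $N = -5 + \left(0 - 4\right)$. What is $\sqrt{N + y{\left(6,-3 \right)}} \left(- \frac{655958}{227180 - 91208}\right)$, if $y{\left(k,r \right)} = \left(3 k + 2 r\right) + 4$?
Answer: $- \frac{327979 \sqrt{7}}{67986} \approx -12.764$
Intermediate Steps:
$y{\left(k,r \right)} = 4 + 2 r + 3 k$ ($y{\left(k,r \right)} = \left(2 r + 3 k\right) + 4 = 4 + 2 r + 3 k$)
$N = -9$ ($N = -5 - 4 = -9$)
$\sqrt{N + y{\left(6,-3 \right)}} \left(- \frac{655958}{227180 - 91208}\right) = \sqrt{-9 + \left(4 + 2 \left(-3\right) + 3 \cdot 6\right)} \left(- \frac{655958}{227180 - 91208}\right) = \sqrt{-9 + \left(4 - 6 + 18\right)} \left(- \frac{655958}{135972}\right) = \sqrt{-9 + 16} \left(\left(-655958\right) \frac{1}{135972}\right) = \sqrt{7} \left(- \frac{327979}{67986}\right) = - \frac{327979 \sqrt{7}}{67986}$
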